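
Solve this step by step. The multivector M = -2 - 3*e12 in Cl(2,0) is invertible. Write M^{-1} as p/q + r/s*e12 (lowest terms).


M = -2 - 3*e12, where e12^2 = -1.
Since M commutes with its reverse ~M = a - b*e12, M * ~M = a^2 - b^2*e12^2 = a^2 + b^2.
So M^{-1} = ~M / (a^2 + b^2) = (a - b*e12)/(a^2 + b^2).
a^2 + b^2 = 4 + 9 = 13
Scalar part = -2/13 = -2/13
Bivector coeff = 3/13 = 3/13
M^{-1} = -2/13 + 3/13*e12


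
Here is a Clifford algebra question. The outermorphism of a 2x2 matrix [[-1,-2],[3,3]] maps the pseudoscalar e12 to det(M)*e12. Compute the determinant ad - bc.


The outermorphism of a linear map f sends e1^e2 to f(e1)^f(e2).
f(e1) = -1*e1 + 3*e2
f(e2) = -2*e1 + 3*e2
f(e1) ^ f(e2) = (-1*e1 + 3*e2) ^ (-2*e1 + 3*e2)
= (-1)*3*e12 + 3*(-2)*e21
= (-3 - (-6))*e12
= 3*e12
Coefficient = 3


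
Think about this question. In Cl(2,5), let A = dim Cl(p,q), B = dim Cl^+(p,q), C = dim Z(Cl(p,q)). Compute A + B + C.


n = 2 + 5 = 7
Total dim = 2^7 = 128
Even subalgebra dim = 2^6 = 64
n is odd, so center dim = 2
Sum = 128 + 64 + 2 = 194


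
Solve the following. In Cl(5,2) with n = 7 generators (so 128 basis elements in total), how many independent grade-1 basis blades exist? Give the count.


Number of grade-k basis blades in Cl(p,q) with n = p + q is C(n, k).
n = 5 + 2 = 7
C(7, 1) = 7! / (1! * 6!)
= 5040 / (1 * 720)
= 7


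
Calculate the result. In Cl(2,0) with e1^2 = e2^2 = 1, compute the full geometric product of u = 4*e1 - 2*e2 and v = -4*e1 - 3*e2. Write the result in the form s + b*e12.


Expand: (4*e1 - 2*e2)(-4*e1 - 3*e2)
= 4*(-4)*e1e1 + 4*(-3)*e1e2 + (-2)*(-4)*e2e1 + (-2)*(-3)*e2e2
Using e1^2 = e2^2 = 1, e2e1 = -e1e2:
Scalar part s = 4*(-4) + (-2)*(-3) = -16 + 6 = -10
Bivector part b = 4*(-3) - (-2)*(-4) = -12 - 8 = -20
uv = -10 - 20*e12


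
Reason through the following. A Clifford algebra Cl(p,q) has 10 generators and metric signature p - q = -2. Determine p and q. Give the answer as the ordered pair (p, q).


We need p + q = 10 and p - q = -2.
Adding: 2p = 10 + (-2) = 8, so p = 4.
Then q = 10 - 4 = 6.
(p, q) = (4, 6)


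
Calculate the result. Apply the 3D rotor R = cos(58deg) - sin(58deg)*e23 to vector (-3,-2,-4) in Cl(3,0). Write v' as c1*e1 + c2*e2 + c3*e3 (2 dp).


Rotor R = cos(58deg) - sin(58deg)*e23
Rotation angle theta = 2 * 58 = 116 degrees in the e23 plane (e2 -> e3).
The component perpendicular to the plane (e1) is invariant: v'_1 = v1 = -3.00
cos(116deg) = -0.4384, sin(116deg) = 0.8988
v'_2 = v2*cos(theta) - v3*sin(theta) = -2*(-0.4384) - (-4)*0.8988 = 4.47
v'_3 = v2*sin(theta) + v3*cos(theta) = -2*0.8988 + (-4)*(-0.4384) = -0.04
v' = -3.00*e1 + 4.47*e2 - 0.04*e3


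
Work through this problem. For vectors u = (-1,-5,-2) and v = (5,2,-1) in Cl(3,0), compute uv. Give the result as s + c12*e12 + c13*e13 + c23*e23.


In Cl(3,0): e_i^2 = 1, e_ie_j = -e_je_i for i != j.
Scalar part = u . v = (-1)*5 + (-5)*2 + (-2)*(-1)
= -5 + (-10) + 2 = -13
e12 coeff = (-1)*2 - (-5)*5 = -2 - (-25) = 23
e13 coeff = (-1)*(-1) - (-2)*5 = 1 - (-10) = 11
e23 coeff = (-5)*(-1) - (-2)*2 = 5 - (-4) = 9
uv = -13 + 23*e12 + 11*e13 + 9*e23


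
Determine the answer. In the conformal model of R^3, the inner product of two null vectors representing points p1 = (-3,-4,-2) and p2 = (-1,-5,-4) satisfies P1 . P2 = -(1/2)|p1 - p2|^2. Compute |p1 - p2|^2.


p1 - p2 = (-2, 1, 2)
|p1 - p2|^2 = (-2)^2 + 1^2 + 2^2
= 4 + 1 + 4
= 9


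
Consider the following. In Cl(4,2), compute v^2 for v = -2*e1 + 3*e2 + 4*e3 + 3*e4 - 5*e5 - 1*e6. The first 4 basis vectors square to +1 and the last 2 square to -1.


v^2 = sum of c_i^2 * e_i^2
Positive signature terms (e_i^2 = +1): (-2)^2 + 3^2 + 4^2 + 3^2 = 38
Negative signature terms (e_j^2 = -1): (-5)^2 + (-1)^2 = 26
v^2 = 38 - 26 = 12


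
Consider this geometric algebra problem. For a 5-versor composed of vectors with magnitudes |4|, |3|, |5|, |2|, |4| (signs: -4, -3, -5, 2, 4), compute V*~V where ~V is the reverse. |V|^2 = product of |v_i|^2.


Each vector v_i has |v_i|^2 = s_i^2
Squared scales: (-4)^2 = 16, (-3)^2 = 9, (-5)^2 = 25, 2^2 = 4, 4^2 = 16
|V|^2 = 16 * 9 * 25 * 4 * 16
= 230400


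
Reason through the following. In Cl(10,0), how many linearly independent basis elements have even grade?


Even subalgebra dimension = 2^(n-1)
n = 10 + 0 = 10
2^(10 - 1) = 2^9 = 512
Verification: sum of C(10,k) for even k = 1 + 45 + 210 + 210 + 45 + 1 = 512
Result = 512


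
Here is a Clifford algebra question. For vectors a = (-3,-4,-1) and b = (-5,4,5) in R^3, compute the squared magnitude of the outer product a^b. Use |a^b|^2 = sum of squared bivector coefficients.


a wedge b = (a1*b2 - a2*b1)*e12 + (a1*b3 - a3*b1)*e13 + (a2*b3 - a3*b2)*e23
e12 coeff: (-3)*4 - (-4)*(-5) = -12 - 20 = -32
e13 coeff: (-3)*5 - (-1)*(-5) = -15 - 5 = -20
e23 coeff: (-4)*5 - (-1)*4 = -20 - (-4) = -16
|a wedge b|^2 = (-32)^2 + (-20)^2 + (-16)^2
= 1024 + 400 + 256
= 1680


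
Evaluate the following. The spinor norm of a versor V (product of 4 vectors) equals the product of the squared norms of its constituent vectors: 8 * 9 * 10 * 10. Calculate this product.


Spinor norm N(V) = |v1|^2 * |v2|^2 * ... * |v4|^2
= 8 * 9 * 10 * 10
Running product: 8, 72, 720, 7200
N(V) = 7200


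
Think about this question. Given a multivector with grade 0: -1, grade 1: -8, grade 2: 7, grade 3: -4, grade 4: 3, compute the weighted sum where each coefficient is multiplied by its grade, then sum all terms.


Grade-weighted sum = sum of grade_k * coefficient_k
0*(-1) = 0
1*(-8) = -8
2*7 = 14
3*(-4) = -12
4*3 = 12
Total = 0 + (-8) + 14 + (-12) + 12 = 6


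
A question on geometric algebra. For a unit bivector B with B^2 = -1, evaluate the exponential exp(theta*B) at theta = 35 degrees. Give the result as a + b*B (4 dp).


For a unit bivector B with B^2 = -1, the exponential series gives
e^(theta*B) = cos(theta) + sin(theta)*B (the GA analogue of Euler's formula).
theta = 35 degrees = 0.610865 rad
cos(35 deg) = 0.8192
sin(35 deg) = 0.5736
exp(theta*B) = 0.8192 + 0.5736*B


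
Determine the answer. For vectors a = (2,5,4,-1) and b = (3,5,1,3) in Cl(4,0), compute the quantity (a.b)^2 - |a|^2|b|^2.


a . b = 2*3 + 5*5 + 4*1 + (-1)*3
= 6 + 25 + 4 + (-3) = 32
|a|^2 = 2^2 + 5^2 + 4^2 + (-1)^2 = 46
|b|^2 = 3^2 + 5^2 + 1^2 + 3^2 = 44
(a.b)^2 = 32^2 = 1024
|a|^2 * |b|^2 = 46 * 44 = 2024
Result = 1024 - 2024 = -1000


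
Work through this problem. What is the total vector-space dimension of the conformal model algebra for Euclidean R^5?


The conformal model of R^5 uses Cl(6,1): the 5 Euclidean generators plus two extra orthogonal generators e+ (e+^2 = +1) and e- (e-^2 = -1), from which the null vectors e0, einf are built.
Number of generators m = 5 + 2 = 7.
dim Cl(p,q) = 2^m = 2^7 = 128


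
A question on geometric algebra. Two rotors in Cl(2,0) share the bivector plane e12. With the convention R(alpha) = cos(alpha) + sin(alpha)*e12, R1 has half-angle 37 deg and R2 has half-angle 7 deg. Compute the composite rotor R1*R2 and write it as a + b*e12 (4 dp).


Same-plane rotors commute and their half-angles add:
R1*R2 = cos(a1 + a2) + sin(a1 + a2)*e12.
a1 + a2 = 37 + 7 = 44 deg
cos(44 deg) = 0.7193
sin(44 deg) = 0.6947
R1*R2 = 0.7193 + 0.6947*e12


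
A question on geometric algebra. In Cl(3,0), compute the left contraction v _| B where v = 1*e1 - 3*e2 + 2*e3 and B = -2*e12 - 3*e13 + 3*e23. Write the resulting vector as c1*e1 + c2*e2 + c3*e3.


Left contraction v _| B = <vB>_1 (grade-1 part of the geometric product vB).
Using e1_|e12 = e2, e2_|e12 = -e1, e1_|e13 = e3, e3_|e13 = -e1, e2_|e23 = e3, e3_|e23 = -e2:
e1 coeff: -v2*b12 - v3*b13 = -(-3)*(-2) - (2)*(-3) = 0
e2 coeff: v1*b12 - v3*b23 = (1)*(-2) - (2)*(3) = -8
e3 coeff: v1*b13 + v2*b23 = (1)*(-3) + (-3)*(3) = -12
v _| B = 0*e1 - 8*e2 - 12*e3


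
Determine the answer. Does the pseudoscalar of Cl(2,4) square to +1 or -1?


The pseudoscalar I = e1...e_n (product of all n generators) of Cl(p,q) satisfies I^2 = (-1)^(q + n(n-1)/2).
p = 2, q = 4, n = p + q = 6
n(n-1)/2 = 6 * 5 / 2 = 15
Exponent = q + n(n-1)/2 = 4 + 15 = 19
I^2 = (-1)^19 = -1


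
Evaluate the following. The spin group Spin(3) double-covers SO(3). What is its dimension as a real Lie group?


Spin(n) double-covers SO(n); both have Lie algebra so(n) of dimension n(n-1)/2.
n = 3
n(n-1) = 3 * 2 = 6
dim Spin(3) = 6/2 = 3


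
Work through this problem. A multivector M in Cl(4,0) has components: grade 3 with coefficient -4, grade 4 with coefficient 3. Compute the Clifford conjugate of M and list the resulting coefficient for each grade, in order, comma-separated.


Clifford conjugate sign for grade k: (-1)^(k(k+1)/2)
Grade 3: (-1)^(3*4/2) = (-1)^6 = 1, coeff -4 -> -4
Grade 4: (-1)^(4*5/2) = (-1)^10 = 1, coeff 3 -> 3
Conjugated coefficients: -4, 3


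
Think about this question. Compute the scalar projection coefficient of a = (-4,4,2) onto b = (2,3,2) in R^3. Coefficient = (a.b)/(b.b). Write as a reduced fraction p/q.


Projection coefficient = (a . b) / (b . b)
a . b = (-4)*2 + 4*3 + 2*2
= -8 + 12 + 4 = 8
b . b = 2^2 + 3^2 + 2^2
= 4 + 9 + 4 = 17
Coefficient = 8/17
In lowest terms: 8/17


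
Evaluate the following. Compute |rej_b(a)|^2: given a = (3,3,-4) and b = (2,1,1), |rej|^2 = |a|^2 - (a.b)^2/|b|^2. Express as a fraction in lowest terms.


|a|^2 = 3^2 + 3^2 + (-4)^2 = 34
|b|^2 = 2^2 + 1^2 + 1^2 = 6
a . b = 3*2 + 3*1 + (-4)*1 = 5
(a.b)^2 = 5^2 = 25
|rej|^2 = 34 - 25/6
= (204 - 25)/6
= 179/6
In lowest terms: 179/6


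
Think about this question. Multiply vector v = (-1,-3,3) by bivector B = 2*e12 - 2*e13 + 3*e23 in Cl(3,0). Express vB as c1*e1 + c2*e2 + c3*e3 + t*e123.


vB has grade-1 (vector) and grade-3 (trivector) parts: vB = (v _| B) + (v ^ B).
Vector part <vB>_1:
  e1: -v2*b12 - v3*b13 = -(-3)*(2) - (3)*(-2) = 12
  e2: v1*b12 - v3*b23 = (-1)*(2) - (3)*(3) = -11
  e3: v1*b13 + v2*b23 = (-1)*(-2) + (-3)*(3) = -7
Trivector part <vB>_3:
  e123: v1*b23 - v2*b13 + v3*b12 = (-1)*(3) - (-3)*(-2) + (3)*(2) = -3
vB = 12*e1 - 11*e2 - 7*e3 - 3*e123


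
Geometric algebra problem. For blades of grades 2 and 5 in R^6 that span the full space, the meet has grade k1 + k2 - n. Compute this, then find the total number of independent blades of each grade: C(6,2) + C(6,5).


Meet grade = grade(A) + grade(B) - n
= 2 + 5 - 6 = 1
C(6,2) = 15
C(6,5) = 6
dim_A + dim_B = 15 + 6 = 21


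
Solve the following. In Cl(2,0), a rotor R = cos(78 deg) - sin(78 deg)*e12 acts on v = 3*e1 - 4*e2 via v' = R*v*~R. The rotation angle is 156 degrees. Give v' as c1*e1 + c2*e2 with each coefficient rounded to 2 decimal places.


Rotor R = cos(78deg) - sin(78deg)*e12
Rotation angle theta = 2 * 78 = 156 degrees
v' = R*v*~R rotates v by theta.
cos(156deg) = -0.9135, sin(156deg) = 0.4067
v'_1 = 3*cos(156deg) - (-4)*sin(156deg)
= 3*(-0.9135) - (-4)*0.4067
= -1.11
v'_2 = 3*sin(156deg) + (-4)*cos(156deg)
= 3*0.4067 + (-4)*(-0.9135)
= 4.87
v' = -1.11*e1 + 4.87*e2


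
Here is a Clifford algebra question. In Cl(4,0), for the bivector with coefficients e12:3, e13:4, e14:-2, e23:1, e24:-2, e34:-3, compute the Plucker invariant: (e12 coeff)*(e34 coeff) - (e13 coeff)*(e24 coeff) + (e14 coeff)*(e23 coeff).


Plucker relation: af - be + cd
a*f = 3*(-3) = -9
b*e = 4*(-2) = -8
c*d = (-2)*1 = -2
af - be + cd = -9 - (-8) + (-2)
= -3


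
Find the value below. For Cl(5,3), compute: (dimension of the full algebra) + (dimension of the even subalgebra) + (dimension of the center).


n = 5 + 3 = 8
Total dim = 2^8 = 256
Even subalgebra dim = 2^7 = 128
n is even, so center dim = 1
Sum = 256 + 128 + 1 = 385


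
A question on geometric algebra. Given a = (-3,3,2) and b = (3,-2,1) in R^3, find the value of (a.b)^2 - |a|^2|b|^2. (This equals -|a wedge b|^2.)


a . b = (-3)*3 + 3*(-2) + 2*1
= -9 + (-6) + 2 = -13
|a|^2 = (-3)^2 + 3^2 + 2^2 = 22
|b|^2 = 3^2 + (-2)^2 + 1^2 = 14
(a.b)^2 = (-13)^2 = 169
|a|^2 * |b|^2 = 22 * 14 = 308
Result = 169 - 308 = -139


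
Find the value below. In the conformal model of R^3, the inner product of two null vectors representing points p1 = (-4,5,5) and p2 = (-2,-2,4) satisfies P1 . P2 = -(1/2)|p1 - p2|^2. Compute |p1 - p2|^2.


p1 - p2 = (-2, 7, 1)
|p1 - p2|^2 = (-2)^2 + 7^2 + 1^2
= 4 + 49 + 1
= 54


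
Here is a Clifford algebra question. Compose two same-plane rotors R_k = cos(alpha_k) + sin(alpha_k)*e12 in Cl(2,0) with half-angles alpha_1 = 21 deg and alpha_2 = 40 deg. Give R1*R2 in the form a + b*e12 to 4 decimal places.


Same-plane rotors commute and their half-angles add:
R1*R2 = cos(a1 + a2) + sin(a1 + a2)*e12.
a1 + a2 = 21 + 40 = 61 deg
cos(61 deg) = 0.4848
sin(61 deg) = 0.8746
R1*R2 = 0.4848 + 0.8746*e12


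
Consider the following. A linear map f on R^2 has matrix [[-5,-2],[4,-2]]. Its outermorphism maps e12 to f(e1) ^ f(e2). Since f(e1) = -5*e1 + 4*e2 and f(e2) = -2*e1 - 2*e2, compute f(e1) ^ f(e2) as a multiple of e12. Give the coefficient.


The outermorphism of a linear map f sends e1^e2 to f(e1)^f(e2).
f(e1) = -5*e1 + 4*e2
f(e2) = -2*e1 - 2*e2
f(e1) ^ f(e2) = (-5*e1 + 4*e2) ^ (-2*e1 - 2*e2)
= (-5)*(-2)*e12 + 4*(-2)*e21
= (10 - (-8))*e12
= 18*e12
Coefficient = 18


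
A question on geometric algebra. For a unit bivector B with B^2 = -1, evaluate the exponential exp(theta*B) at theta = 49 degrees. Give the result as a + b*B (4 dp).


For a unit bivector B with B^2 = -1, the exponential series gives
e^(theta*B) = cos(theta) + sin(theta)*B (the GA analogue of Euler's formula).
theta = 49 degrees = 0.855211 rad
cos(49 deg) = 0.6561
sin(49 deg) = 0.7547
exp(theta*B) = 0.6561 + 0.7547*B


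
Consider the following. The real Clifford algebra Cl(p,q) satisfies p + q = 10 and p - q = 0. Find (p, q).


We need p + q = 10 and p - q = 0.
Adding: 2p = 10 + 0 = 10, so p = 5.
Then q = 10 - 5 = 5.
(p, q) = (5, 5)


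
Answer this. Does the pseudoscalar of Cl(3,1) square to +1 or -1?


The pseudoscalar I = e1...e_n (product of all n generators) of Cl(p,q) satisfies I^2 = (-1)^(q + n(n-1)/2).
p = 3, q = 1, n = p + q = 4
n(n-1)/2 = 4 * 3 / 2 = 6
Exponent = q + n(n-1)/2 = 1 + 6 = 7
I^2 = (-1)^7 = -1


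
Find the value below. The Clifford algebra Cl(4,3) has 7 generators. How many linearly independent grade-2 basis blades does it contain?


Number of grade-k basis blades in Cl(p,q) with n = p + q is C(n, k).
n = 4 + 3 = 7
C(7, 2) = 7! / (2! * 5!)
= 5040 / (2 * 120)
= 21


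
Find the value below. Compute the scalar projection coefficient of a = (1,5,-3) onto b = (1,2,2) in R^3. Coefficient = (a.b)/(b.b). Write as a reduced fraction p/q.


Projection coefficient = (a . b) / (b . b)
a . b = 1*1 + 5*2 + (-3)*2
= 1 + 10 + (-6) = 5
b . b = 1^2 + 2^2 + 2^2
= 1 + 4 + 4 = 9
Coefficient = 5/9
In lowest terms: 5/9


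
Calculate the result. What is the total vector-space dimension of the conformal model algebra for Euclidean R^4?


The conformal model of R^4 uses Cl(5,1): the 4 Euclidean generators plus two extra orthogonal generators e+ (e+^2 = +1) and e- (e-^2 = -1), from which the null vectors e0, einf are built.
Number of generators m = 4 + 2 = 6.
dim Cl(p,q) = 2^m = 2^6 = 64


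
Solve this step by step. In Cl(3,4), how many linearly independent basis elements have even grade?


Even subalgebra dimension = 2^(n-1)
n = 3 + 4 = 7
2^(7 - 1) = 2^6 = 64
Verification: sum of C(7,k) for even k = 1 + 21 + 35 + 7 = 64
Result = 64


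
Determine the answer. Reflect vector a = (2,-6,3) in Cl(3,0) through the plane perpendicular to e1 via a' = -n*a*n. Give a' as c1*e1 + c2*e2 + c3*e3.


Reflection formula: a' = -n*a*n, with n = e1 (unit vector, n^2 = 1).
For reflection through hyperplane perp to e1:
The component along e1 flips sign, others stay.
a = (2, -6, 3)
a' = (-2, -6, 3)
a' = -2*e1 - 6*e2 + 3*e3


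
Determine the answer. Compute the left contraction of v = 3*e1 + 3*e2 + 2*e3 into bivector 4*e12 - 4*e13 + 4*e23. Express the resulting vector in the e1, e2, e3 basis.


Left contraction v _| B = <vB>_1 (grade-1 part of the geometric product vB).
Using e1_|e12 = e2, e2_|e12 = -e1, e1_|e13 = e3, e3_|e13 = -e1, e2_|e23 = e3, e3_|e23 = -e2:
e1 coeff: -v2*b12 - v3*b13 = -(3)*(4) - (2)*(-4) = -4
e2 coeff: v1*b12 - v3*b23 = (3)*(4) - (2)*(4) = 4
e3 coeff: v1*b13 + v2*b23 = (3)*(-4) + (3)*(4) = 0
v _| B = -4*e1 + 4*e2 + 0*e3


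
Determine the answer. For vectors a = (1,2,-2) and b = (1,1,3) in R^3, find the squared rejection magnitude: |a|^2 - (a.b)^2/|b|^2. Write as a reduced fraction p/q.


|a|^2 = 1^2 + 2^2 + (-2)^2 = 9
|b|^2 = 1^2 + 1^2 + 3^2 = 11
a . b = 1*1 + 2*1 + (-2)*3 = -3
(a.b)^2 = (-3)^2 = 9
|rej|^2 = 9 - 9/11
= (99 - 9)/11
= 90/11
In lowest terms: 90/11


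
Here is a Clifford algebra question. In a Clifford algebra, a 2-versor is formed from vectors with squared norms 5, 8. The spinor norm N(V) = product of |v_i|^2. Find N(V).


Spinor norm N(V) = |v1|^2 * |v2|^2 * ... * |v2|^2
= 5 * 8
Running product: 5, 40
N(V) = 40


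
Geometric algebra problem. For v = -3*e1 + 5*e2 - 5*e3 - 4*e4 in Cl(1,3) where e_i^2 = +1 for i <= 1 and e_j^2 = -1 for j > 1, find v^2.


v^2 = sum of c_i^2 * e_i^2
Positive signature terms (e_i^2 = +1): (-3)^2 = 9
Negative signature terms (e_j^2 = -1): 5^2 + (-5)^2 + (-4)^2 = 66
v^2 = 9 - 66 = -57


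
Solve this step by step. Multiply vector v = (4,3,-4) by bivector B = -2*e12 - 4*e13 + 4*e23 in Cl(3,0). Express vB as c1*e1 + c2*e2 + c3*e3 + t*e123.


vB has grade-1 (vector) and grade-3 (trivector) parts: vB = (v _| B) + (v ^ B).
Vector part <vB>_1:
  e1: -v2*b12 - v3*b13 = -(3)*(-2) - (-4)*(-4) = -10
  e2: v1*b12 - v3*b23 = (4)*(-2) - (-4)*(4) = 8
  e3: v1*b13 + v2*b23 = (4)*(-4) + (3)*(4) = -4
Trivector part <vB>_3:
  e123: v1*b23 - v2*b13 + v3*b12 = (4)*(4) - (3)*(-4) + (-4)*(-2) = 36
vB = -10*e1 + 8*e2 - 4*e3 + 36*e123


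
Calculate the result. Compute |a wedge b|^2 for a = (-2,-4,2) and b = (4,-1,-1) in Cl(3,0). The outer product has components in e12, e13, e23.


a wedge b = (a1*b2 - a2*b1)*e12 + (a1*b3 - a3*b1)*e13 + (a2*b3 - a3*b2)*e23
e12 coeff: (-2)*(-1) - (-4)*4 = 2 - (-16) = 18
e13 coeff: (-2)*(-1) - 2*4 = 2 - 8 = -6
e23 coeff: (-4)*(-1) - 2*(-1) = 4 - (-2) = 6
|a wedge b|^2 = 18^2 + (-6)^2 + 6^2
= 324 + 36 + 36
= 396


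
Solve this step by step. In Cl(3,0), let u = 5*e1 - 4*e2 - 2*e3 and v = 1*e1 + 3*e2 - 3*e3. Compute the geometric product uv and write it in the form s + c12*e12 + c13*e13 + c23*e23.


In Cl(3,0): e_i^2 = 1, e_ie_j = -e_je_i for i != j.
Scalar part = u . v = 5*1 + (-4)*3 + (-2)*(-3)
= 5 + (-12) + 6 = -1
e12 coeff = 5*3 - (-4)*1 = 15 - (-4) = 19
e13 coeff = 5*(-3) - (-2)*1 = -15 - (-2) = -13
e23 coeff = (-4)*(-3) - (-2)*3 = 12 - (-6) = 18
uv = -1 + 19*e12 - 13*e13 + 18*e23


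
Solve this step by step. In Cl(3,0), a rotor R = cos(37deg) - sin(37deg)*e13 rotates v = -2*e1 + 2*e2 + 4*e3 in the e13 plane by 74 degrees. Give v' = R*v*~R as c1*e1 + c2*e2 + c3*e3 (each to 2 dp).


Rotor R = cos(37deg) - sin(37deg)*e13
Rotation angle theta = 2 * 37 = 74 degrees in the e13 plane (e1 -> e3).
The component perpendicular to the plane (e2) is invariant: v'_2 = v2 = 2.00
cos(74deg) = 0.2756, sin(74deg) = 0.9613
v'_1 = v1*cos(theta) - v3*sin(theta) = -2*0.2756 - 4*0.9613 = -4.40
v'_3 = v1*sin(theta) + v3*cos(theta) = -2*0.9613 + 4*0.2756 = -0.82
v' = -4.40*e1 + 2.00*e2 - 0.82*e3


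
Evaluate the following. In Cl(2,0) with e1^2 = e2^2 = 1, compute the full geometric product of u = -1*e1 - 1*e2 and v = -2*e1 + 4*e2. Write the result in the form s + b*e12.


Expand: (-1*e1 - 1*e2)(-2*e1 + 4*e2)
= (-1)*(-2)*e1e1 + (-1)*4*e1e2 + (-1)*(-2)*e2e1 + (-1)*4*e2e2
Using e1^2 = e2^2 = 1, e2e1 = -e1e2:
Scalar part s = (-1)*(-2) + (-1)*4 = 2 + (-4) = -2
Bivector part b = (-1)*4 - (-1)*(-2) = -4 - 2 = -6
uv = -2 - 6*e12


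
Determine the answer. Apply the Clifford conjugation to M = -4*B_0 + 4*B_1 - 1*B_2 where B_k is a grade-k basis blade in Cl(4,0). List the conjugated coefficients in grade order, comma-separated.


Clifford conjugate sign for grade k: (-1)^(k(k+1)/2)
Grade 0: (-1)^(0*1/2) = (-1)^0 = 1, coeff -4 -> -4
Grade 1: (-1)^(1*2/2) = (-1)^1 = -1, coeff 4 -> -4
Grade 2: (-1)^(2*3/2) = (-1)^3 = -1, coeff -1 -> 1
Conjugated coefficients: -4, -4, 1


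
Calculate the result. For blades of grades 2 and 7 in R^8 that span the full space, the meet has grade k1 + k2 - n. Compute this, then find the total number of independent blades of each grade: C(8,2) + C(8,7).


Meet grade = grade(A) + grade(B) - n
= 2 + 7 - 8 = 1
C(8,2) = 28
C(8,7) = 8
dim_A + dim_B = 28 + 8 = 36


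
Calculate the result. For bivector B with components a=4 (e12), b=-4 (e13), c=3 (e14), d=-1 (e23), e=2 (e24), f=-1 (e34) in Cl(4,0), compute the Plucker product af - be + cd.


Plucker relation: af - be + cd
a*f = 4*(-1) = -4
b*e = (-4)*2 = -8
c*d = 3*(-1) = -3
af - be + cd = -4 - (-8) + (-3)
= 1


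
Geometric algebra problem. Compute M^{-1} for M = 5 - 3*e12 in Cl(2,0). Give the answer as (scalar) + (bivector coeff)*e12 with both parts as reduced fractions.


M = 5 - 3*e12, where e12^2 = -1.
Since M commutes with its reverse ~M = a - b*e12, M * ~M = a^2 - b^2*e12^2 = a^2 + b^2.
So M^{-1} = ~M / (a^2 + b^2) = (a - b*e12)/(a^2 + b^2).
a^2 + b^2 = 25 + 9 = 34
Scalar part = 5/34 = 5/34
Bivector coeff = 3/34 = 3/34
M^{-1} = 5/34 + 3/34*e12


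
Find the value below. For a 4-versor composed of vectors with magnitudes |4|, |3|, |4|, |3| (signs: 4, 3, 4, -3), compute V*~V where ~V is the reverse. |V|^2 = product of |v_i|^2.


Each vector v_i has |v_i|^2 = s_i^2
Squared scales: 4^2 = 16, 3^2 = 9, 4^2 = 16, (-3)^2 = 9
|V|^2 = 16 * 9 * 16 * 9
= 20736


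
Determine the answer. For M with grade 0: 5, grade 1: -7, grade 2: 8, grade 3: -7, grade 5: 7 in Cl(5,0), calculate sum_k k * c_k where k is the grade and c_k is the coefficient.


Grade-weighted sum = sum of grade_k * coefficient_k
0*5 = 0
1*(-7) = -7
2*8 = 16
3*(-7) = -21
5*7 = 35
Total = 0 + (-7) + 16 + (-21) + 35 = 23


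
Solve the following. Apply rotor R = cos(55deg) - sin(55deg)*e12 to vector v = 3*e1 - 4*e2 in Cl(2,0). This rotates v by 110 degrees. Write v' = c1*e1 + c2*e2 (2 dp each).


Rotor R = cos(55deg) - sin(55deg)*e12
Rotation angle theta = 2 * 55 = 110 degrees
v' = R*v*~R rotates v by theta.
cos(110deg) = -0.3420, sin(110deg) = 0.9397
v'_1 = 3*cos(110deg) - (-4)*sin(110deg)
= 3*(-0.3420) - (-4)*0.9397
= 2.73
v'_2 = 3*sin(110deg) + (-4)*cos(110deg)
= 3*0.9397 + (-4)*(-0.3420)
= 4.19
v' = 2.73*e1 + 4.19*e2


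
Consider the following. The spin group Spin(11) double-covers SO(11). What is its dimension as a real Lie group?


Spin(n) double-covers SO(n); both have Lie algebra so(n) of dimension n(n-1)/2.
n = 11
n(n-1) = 11 * 10 = 110
dim Spin(11) = 110/2 = 55


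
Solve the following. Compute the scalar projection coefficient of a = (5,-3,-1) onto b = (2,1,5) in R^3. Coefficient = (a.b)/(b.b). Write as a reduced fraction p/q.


Projection coefficient = (a . b) / (b . b)
a . b = 5*2 + (-3)*1 + (-1)*5
= 10 + (-3) + (-5) = 2
b . b = 2^2 + 1^2 + 5^2
= 4 + 1 + 25 = 30
Coefficient = 2/30
In lowest terms: 1/15


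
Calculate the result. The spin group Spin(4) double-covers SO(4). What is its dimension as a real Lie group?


Spin(n) double-covers SO(n); both have Lie algebra so(n) of dimension n(n-1)/2.
n = 4
n(n-1) = 4 * 3 = 12
dim Spin(4) = 12/2 = 6


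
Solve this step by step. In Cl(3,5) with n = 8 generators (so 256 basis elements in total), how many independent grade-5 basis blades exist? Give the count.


Number of grade-k basis blades in Cl(p,q) with n = p + q is C(n, k).
n = 3 + 5 = 8
C(8, 5) = 8! / (5! * 3!)
= 40320 / (120 * 6)
= 56


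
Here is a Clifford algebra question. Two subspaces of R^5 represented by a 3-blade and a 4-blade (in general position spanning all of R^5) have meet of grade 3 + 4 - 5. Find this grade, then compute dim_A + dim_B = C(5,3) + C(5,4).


Meet grade = grade(A) + grade(B) - n
= 3 + 4 - 5 = 2
C(5,3) = 10
C(5,4) = 5
dim_A + dim_B = 10 + 5 = 15


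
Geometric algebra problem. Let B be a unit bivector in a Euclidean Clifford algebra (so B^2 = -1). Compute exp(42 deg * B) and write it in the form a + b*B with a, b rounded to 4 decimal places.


For a unit bivector B with B^2 = -1, the exponential series gives
e^(theta*B) = cos(theta) + sin(theta)*B (the GA analogue of Euler's formula).
theta = 42 degrees = 0.733038 rad
cos(42 deg) = 0.7431
sin(42 deg) = 0.6691
exp(theta*B) = 0.7431 + 0.6691*B


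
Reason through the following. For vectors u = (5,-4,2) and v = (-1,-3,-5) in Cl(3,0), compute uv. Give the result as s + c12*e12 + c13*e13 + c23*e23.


In Cl(3,0): e_i^2 = 1, e_ie_j = -e_je_i for i != j.
Scalar part = u . v = 5*(-1) + (-4)*(-3) + 2*(-5)
= -5 + 12 + (-10) = -3
e12 coeff = 5*(-3) - (-4)*(-1) = -15 - 4 = -19
e13 coeff = 5*(-5) - 2*(-1) = -25 - (-2) = -23
e23 coeff = (-4)*(-5) - 2*(-3) = 20 - (-6) = 26
uv = -3 - 19*e12 - 23*e13 + 26*e23


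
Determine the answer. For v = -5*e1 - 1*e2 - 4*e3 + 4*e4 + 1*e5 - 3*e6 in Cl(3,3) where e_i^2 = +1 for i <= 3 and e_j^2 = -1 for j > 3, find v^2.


v^2 = sum of c_i^2 * e_i^2
Positive signature terms (e_i^2 = +1): (-5)^2 + (-1)^2 + (-4)^2 = 42
Negative signature terms (e_j^2 = -1): 4^2 + 1^2 + (-3)^2 = 26
v^2 = 42 - 26 = 16


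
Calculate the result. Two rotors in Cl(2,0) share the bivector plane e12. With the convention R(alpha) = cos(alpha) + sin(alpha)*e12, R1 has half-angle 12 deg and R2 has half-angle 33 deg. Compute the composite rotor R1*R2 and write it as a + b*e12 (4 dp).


Same-plane rotors commute and their half-angles add:
R1*R2 = cos(a1 + a2) + sin(a1 + a2)*e12.
a1 + a2 = 12 + 33 = 45 deg
cos(45 deg) = 0.7071
sin(45 deg) = 0.7071
R1*R2 = 0.7071 + 0.7071*e12


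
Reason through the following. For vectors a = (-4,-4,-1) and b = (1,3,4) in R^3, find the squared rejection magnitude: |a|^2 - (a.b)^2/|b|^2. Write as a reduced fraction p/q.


|a|^2 = (-4)^2 + (-4)^2 + (-1)^2 = 33
|b|^2 = 1^2 + 3^2 + 4^2 = 26
a . b = (-4)*1 + (-4)*3 + (-1)*4 = -20
(a.b)^2 = (-20)^2 = 400
|rej|^2 = 33 - 400/26
= (858 - 400)/26
= 458/26
In lowest terms: 229/13


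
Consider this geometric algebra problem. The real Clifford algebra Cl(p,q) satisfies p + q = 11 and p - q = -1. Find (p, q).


We need p + q = 11 and p - q = -1.
Adding: 2p = 11 + (-1) = 10, so p = 5.
Then q = 11 - 5 = 6.
(p, q) = (5, 6)


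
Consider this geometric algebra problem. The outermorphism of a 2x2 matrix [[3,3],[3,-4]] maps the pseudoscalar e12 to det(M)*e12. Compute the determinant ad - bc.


The outermorphism of a linear map f sends e1^e2 to f(e1)^f(e2).
f(e1) = 3*e1 + 3*e2
f(e2) = 3*e1 - 4*e2
f(e1) ^ f(e2) = (3*e1 + 3*e2) ^ (3*e1 - 4*e2)
= 3*(-4)*e12 + 3*3*e21
= (-12 - 9)*e12
= -21*e12
Coefficient = -21


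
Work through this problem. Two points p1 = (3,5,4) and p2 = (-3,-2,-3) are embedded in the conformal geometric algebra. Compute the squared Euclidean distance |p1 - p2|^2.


p1 - p2 = (6, 7, 7)
|p1 - p2|^2 = 6^2 + 7^2 + 7^2
= 36 + 49 + 49
= 134


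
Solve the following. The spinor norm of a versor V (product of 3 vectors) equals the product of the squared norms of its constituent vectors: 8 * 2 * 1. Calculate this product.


Spinor norm N(V) = |v1|^2 * |v2|^2 * ... * |v3|^2
= 8 * 2 * 1
Running product: 8, 16, 16
N(V) = 16


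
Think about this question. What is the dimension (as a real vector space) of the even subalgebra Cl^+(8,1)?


Even subalgebra dimension = 2^(n-1)
n = 8 + 1 = 9
2^(9 - 1) = 2^8 = 256
Verification: sum of C(9,k) for even k = 1 + 36 + 126 + 84 + 9 = 256
Result = 256


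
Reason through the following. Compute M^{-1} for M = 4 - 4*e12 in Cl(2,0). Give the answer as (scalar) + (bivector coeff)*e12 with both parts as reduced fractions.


M = 4 - 4*e12, where e12^2 = -1.
Since M commutes with its reverse ~M = a - b*e12, M * ~M = a^2 - b^2*e12^2 = a^2 + b^2.
So M^{-1} = ~M / (a^2 + b^2) = (a - b*e12)/(a^2 + b^2).
a^2 + b^2 = 16 + 16 = 32
Scalar part = 4/32 = 1/8
Bivector coeff = 4/32 = 1/8
M^{-1} = 1/8 + 1/8*e12


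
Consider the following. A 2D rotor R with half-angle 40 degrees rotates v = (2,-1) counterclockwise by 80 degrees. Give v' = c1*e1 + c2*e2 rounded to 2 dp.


Rotor R = cos(40deg) - sin(40deg)*e12
Rotation angle theta = 2 * 40 = 80 degrees
v' = R*v*~R rotates v by theta.
cos(80deg) = 0.1736, sin(80deg) = 0.9848
v'_1 = 2*cos(80deg) - (-1)*sin(80deg)
= 2*0.1736 - (-1)*0.9848
= 1.33
v'_2 = 2*sin(80deg) + (-1)*cos(80deg)
= 2*0.9848 + (-1)*0.1736
= 1.80
v' = 1.33*e1 + 1.80*e2


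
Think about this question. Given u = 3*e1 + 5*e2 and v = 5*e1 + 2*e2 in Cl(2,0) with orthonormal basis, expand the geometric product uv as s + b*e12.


Expand: (3*e1 + 5*e2)(5*e1 + 2*e2)
= 3*5*e1e1 + 3*2*e1e2 + 5*5*e2e1 + 5*2*e2e2
Using e1^2 = e2^2 = 1, e2e1 = -e1e2:
Scalar part s = 3*5 + 5*2 = 15 + 10 = 25
Bivector part b = 3*2 - 5*5 = 6 - 25 = -19
uv = 25 - 19*e12


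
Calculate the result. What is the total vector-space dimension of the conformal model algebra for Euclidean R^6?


The conformal model of R^6 uses Cl(7,1): the 6 Euclidean generators plus two extra orthogonal generators e+ (e+^2 = +1) and e- (e-^2 = -1), from which the null vectors e0, einf are built.
Number of generators m = 6 + 2 = 8.
dim Cl(p,q) = 2^m = 2^8 = 256


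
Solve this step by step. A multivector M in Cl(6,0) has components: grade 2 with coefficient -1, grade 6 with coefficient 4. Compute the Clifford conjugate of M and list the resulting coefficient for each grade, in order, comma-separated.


Clifford conjugate sign for grade k: (-1)^(k(k+1)/2)
Grade 2: (-1)^(2*3/2) = (-1)^3 = -1, coeff -1 -> 1
Grade 6: (-1)^(6*7/2) = (-1)^21 = -1, coeff 4 -> -4
Conjugated coefficients: 1, -4


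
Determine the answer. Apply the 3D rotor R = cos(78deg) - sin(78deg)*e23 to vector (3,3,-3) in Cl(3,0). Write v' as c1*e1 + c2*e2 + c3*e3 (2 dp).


Rotor R = cos(78deg) - sin(78deg)*e23
Rotation angle theta = 2 * 78 = 156 degrees in the e23 plane (e2 -> e3).
The component perpendicular to the plane (e1) is invariant: v'_1 = v1 = 3.00
cos(156deg) = -0.9135, sin(156deg) = 0.4067
v'_2 = v2*cos(theta) - v3*sin(theta) = 3*(-0.9135) - (-3)*0.4067 = -1.52
v'_3 = v2*sin(theta) + v3*cos(theta) = 3*0.4067 + (-3)*(-0.9135) = 3.96
v' = 3.00*e1 - 1.52*e2 + 3.96*e3


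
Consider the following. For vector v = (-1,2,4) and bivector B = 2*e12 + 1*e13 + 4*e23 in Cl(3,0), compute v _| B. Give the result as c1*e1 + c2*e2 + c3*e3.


Left contraction v _| B = <vB>_1 (grade-1 part of the geometric product vB).
Using e1_|e12 = e2, e2_|e12 = -e1, e1_|e13 = e3, e3_|e13 = -e1, e2_|e23 = e3, e3_|e23 = -e2:
e1 coeff: -v2*b12 - v3*b13 = -(2)*(2) - (4)*(1) = -8
e2 coeff: v1*b12 - v3*b23 = (-1)*(2) - (4)*(4) = -18
e3 coeff: v1*b13 + v2*b23 = (-1)*(1) + (2)*(4) = 7
v _| B = -8*e1 - 18*e2 + 7*e3


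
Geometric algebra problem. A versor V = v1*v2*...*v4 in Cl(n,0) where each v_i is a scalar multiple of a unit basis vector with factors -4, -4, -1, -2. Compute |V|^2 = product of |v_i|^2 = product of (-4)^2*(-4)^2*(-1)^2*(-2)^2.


Each vector v_i has |v_i|^2 = s_i^2
Squared scales: (-4)^2 = 16, (-4)^2 = 16, (-1)^2 = 1, (-2)^2 = 4
|V|^2 = 16 * 16 * 1 * 4
= 1024


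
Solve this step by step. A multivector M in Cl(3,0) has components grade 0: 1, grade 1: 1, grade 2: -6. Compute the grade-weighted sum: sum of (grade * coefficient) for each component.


Grade-weighted sum = sum of grade_k * coefficient_k
0*1 = 0
1*1 = 1
2*(-6) = -12
Total = 0 + 1 + (-12) = -11


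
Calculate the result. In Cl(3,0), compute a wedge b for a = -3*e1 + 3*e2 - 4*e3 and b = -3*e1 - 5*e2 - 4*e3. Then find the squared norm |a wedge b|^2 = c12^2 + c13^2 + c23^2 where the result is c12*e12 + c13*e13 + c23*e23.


a wedge b = (a1*b2 - a2*b1)*e12 + (a1*b3 - a3*b1)*e13 + (a2*b3 - a3*b2)*e23
e12 coeff: (-3)*(-5) - 3*(-3) = 15 - (-9) = 24
e13 coeff: (-3)*(-4) - (-4)*(-3) = 12 - 12 = 0
e23 coeff: 3*(-4) - (-4)*(-5) = -12 - 20 = -32
|a wedge b|^2 = 24^2 + 0^2 + (-32)^2
= 576 + 0 + 1024
= 1600


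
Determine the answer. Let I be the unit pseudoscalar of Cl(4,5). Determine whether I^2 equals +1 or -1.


The pseudoscalar I = e1...e_n (product of all n generators) of Cl(p,q) satisfies I^2 = (-1)^(q + n(n-1)/2).
p = 4, q = 5, n = p + q = 9
n(n-1)/2 = 9 * 8 / 2 = 36
Exponent = q + n(n-1)/2 = 5 + 36 = 41
I^2 = (-1)^41 = -1


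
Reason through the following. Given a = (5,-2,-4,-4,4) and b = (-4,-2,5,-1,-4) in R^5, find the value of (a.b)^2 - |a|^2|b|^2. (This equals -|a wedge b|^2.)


a . b = 5*(-4) + (-2)*(-2) + (-4)*5 + (-4)*(-1) + 4*(-4)
= -20 + 4 + (-20) + 4 + (-16) = -48
|a|^2 = 5^2 + (-2)^2 + (-4)^2 + (-4)^2 + 4^2 = 77
|b|^2 = (-4)^2 + (-2)^2 + 5^2 + (-1)^2 + (-4)^2 = 62
(a.b)^2 = (-48)^2 = 2304
|a|^2 * |b|^2 = 77 * 62 = 4774
Result = 2304 - 4774 = -2470


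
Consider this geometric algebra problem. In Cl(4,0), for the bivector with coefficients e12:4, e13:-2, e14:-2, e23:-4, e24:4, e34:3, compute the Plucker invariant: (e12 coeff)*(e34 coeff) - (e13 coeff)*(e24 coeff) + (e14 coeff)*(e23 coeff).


Plucker relation: af - be + cd
a*f = 4*3 = 12
b*e = (-2)*4 = -8
c*d = (-2)*(-4) = 8
af - be + cd = 12 - (-8) + 8
= 28


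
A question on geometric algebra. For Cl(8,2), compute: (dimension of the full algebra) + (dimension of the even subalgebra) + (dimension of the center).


n = 8 + 2 = 10
Total dim = 2^10 = 1024
Even subalgebra dim = 2^9 = 512
n is even, so center dim = 1
Sum = 1024 + 512 + 1 = 1537


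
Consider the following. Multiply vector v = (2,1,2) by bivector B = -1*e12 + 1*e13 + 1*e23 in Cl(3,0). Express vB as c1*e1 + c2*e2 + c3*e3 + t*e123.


vB has grade-1 (vector) and grade-3 (trivector) parts: vB = (v _| B) + (v ^ B).
Vector part <vB>_1:
  e1: -v2*b12 - v3*b13 = -(1)*(-1) - (2)*(1) = -1
  e2: v1*b12 - v3*b23 = (2)*(-1) - (2)*(1) = -4
  e3: v1*b13 + v2*b23 = (2)*(1) + (1)*(1) = 3
Trivector part <vB>_3:
  e123: v1*b23 - v2*b13 + v3*b12 = (2)*(1) - (1)*(1) + (2)*(-1) = -1
vB = -1*e1 - 4*e2 + 3*e3 - 1*e123


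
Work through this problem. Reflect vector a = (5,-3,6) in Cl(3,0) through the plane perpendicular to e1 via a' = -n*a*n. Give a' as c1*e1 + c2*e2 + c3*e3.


Reflection formula: a' = -n*a*n, with n = e1 (unit vector, n^2 = 1).
For reflection through hyperplane perp to e1:
The component along e1 flips sign, others stay.
a = (5, -3, 6)
a' = (-5, -3, 6)
a' = -5*e1 - 3*e2 + 6*e3


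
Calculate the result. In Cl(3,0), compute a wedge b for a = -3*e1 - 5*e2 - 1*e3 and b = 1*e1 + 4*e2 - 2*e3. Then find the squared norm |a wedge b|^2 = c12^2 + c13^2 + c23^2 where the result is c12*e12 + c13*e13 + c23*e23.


a wedge b = (a1*b2 - a2*b1)*e12 + (a1*b3 - a3*b1)*e13 + (a2*b3 - a3*b2)*e23
e12 coeff: (-3)*4 - (-5)*1 = -12 - (-5) = -7
e13 coeff: (-3)*(-2) - (-1)*1 = 6 - (-1) = 7
e23 coeff: (-5)*(-2) - (-1)*4 = 10 - (-4) = 14
|a wedge b|^2 = (-7)^2 + 7^2 + 14^2
= 49 + 49 + 196
= 294


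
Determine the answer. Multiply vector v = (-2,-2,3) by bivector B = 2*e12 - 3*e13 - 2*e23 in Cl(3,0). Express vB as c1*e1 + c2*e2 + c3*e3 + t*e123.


vB has grade-1 (vector) and grade-3 (trivector) parts: vB = (v _| B) + (v ^ B).
Vector part <vB>_1:
  e1: -v2*b12 - v3*b13 = -(-2)*(2) - (3)*(-3) = 13
  e2: v1*b12 - v3*b23 = (-2)*(2) - (3)*(-2) = 2
  e3: v1*b13 + v2*b23 = (-2)*(-3) + (-2)*(-2) = 10
Trivector part <vB>_3:
  e123: v1*b23 - v2*b13 + v3*b12 = (-2)*(-2) - (-2)*(-3) + (3)*(2) = 4
vB = 13*e1 + 2*e2 + 10*e3 + 4*e123


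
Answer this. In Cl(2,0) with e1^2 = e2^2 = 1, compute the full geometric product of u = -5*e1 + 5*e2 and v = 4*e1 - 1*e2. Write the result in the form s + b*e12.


Expand: (-5*e1 + 5*e2)(4*e1 - 1*e2)
= (-5)*4*e1e1 + (-5)*(-1)*e1e2 + 5*4*e2e1 + 5*(-1)*e2e2
Using e1^2 = e2^2 = 1, e2e1 = -e1e2:
Scalar part s = (-5)*4 + 5*(-1) = -20 + (-5) = -25
Bivector part b = (-5)*(-1) - 5*4 = 5 - 20 = -15
uv = -25 - 15*e12


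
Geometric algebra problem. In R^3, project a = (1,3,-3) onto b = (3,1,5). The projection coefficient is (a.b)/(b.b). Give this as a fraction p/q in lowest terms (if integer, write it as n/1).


Projection coefficient = (a . b) / (b . b)
a . b = 1*3 + 3*1 + (-3)*5
= 3 + 3 + (-15) = -9
b . b = 3^2 + 1^2 + 5^2
= 9 + 1 + 25 = 35
Coefficient = -9/35
In lowest terms: -9/35


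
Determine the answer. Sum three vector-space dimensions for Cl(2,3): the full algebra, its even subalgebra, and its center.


n = 2 + 3 = 5
Total dim = 2^5 = 32
Even subalgebra dim = 2^4 = 16
n is odd, so center dim = 2
Sum = 32 + 16 + 2 = 50


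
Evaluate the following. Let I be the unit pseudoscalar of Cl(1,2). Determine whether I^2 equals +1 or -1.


The pseudoscalar I = e1...e_n (product of all n generators) of Cl(p,q) satisfies I^2 = (-1)^(q + n(n-1)/2).
p = 1, q = 2, n = p + q = 3
n(n-1)/2 = 3 * 2 / 2 = 3
Exponent = q + n(n-1)/2 = 2 + 3 = 5
I^2 = (-1)^5 = -1


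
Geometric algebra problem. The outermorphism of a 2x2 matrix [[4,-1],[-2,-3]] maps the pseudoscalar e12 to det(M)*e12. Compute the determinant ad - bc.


The outermorphism of a linear map f sends e1^e2 to f(e1)^f(e2).
f(e1) = 4*e1 - 2*e2
f(e2) = -1*e1 - 3*e2
f(e1) ^ f(e2) = (4*e1 - 2*e2) ^ (-1*e1 - 3*e2)
= 4*(-3)*e12 + (-2)*(-1)*e21
= (-12 - 2)*e12
= -14*e12
Coefficient = -14


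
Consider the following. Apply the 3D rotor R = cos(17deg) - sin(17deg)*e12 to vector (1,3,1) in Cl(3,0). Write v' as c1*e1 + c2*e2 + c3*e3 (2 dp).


Rotor R = cos(17deg) - sin(17deg)*e12
Rotation angle theta = 2 * 17 = 34 degrees in the e12 plane (e1 -> e2).
The component perpendicular to the plane (e3) is invariant: v'_3 = v3 = 1.00
cos(34deg) = 0.8290, sin(34deg) = 0.5592
v'_1 = v1*cos(theta) - v2*sin(theta) = 1*0.8290 - 3*0.5592 = -0.85
v'_2 = v1*sin(theta) + v2*cos(theta) = 1*0.5592 + 3*0.8290 = 3.05
v' = -0.85*e1 + 3.05*e2 + 1.00*e3


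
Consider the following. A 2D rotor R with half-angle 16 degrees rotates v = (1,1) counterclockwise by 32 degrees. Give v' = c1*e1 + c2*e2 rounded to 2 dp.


Rotor R = cos(16deg) - sin(16deg)*e12
Rotation angle theta = 2 * 16 = 32 degrees
v' = R*v*~R rotates v by theta.
cos(32deg) = 0.8480, sin(32deg) = 0.5299
v'_1 = 1*cos(32deg) - 1*sin(32deg)
= 1*0.8480 - 1*0.5299
= 0.32
v'_2 = 1*sin(32deg) + 1*cos(32deg)
= 1*0.5299 + 1*0.8480
= 1.38
v' = 0.32*e1 + 1.38*e2


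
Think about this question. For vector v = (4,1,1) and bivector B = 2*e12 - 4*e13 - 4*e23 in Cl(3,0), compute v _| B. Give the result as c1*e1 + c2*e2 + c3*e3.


Left contraction v _| B = <vB>_1 (grade-1 part of the geometric product vB).
Using e1_|e12 = e2, e2_|e12 = -e1, e1_|e13 = e3, e3_|e13 = -e1, e2_|e23 = e3, e3_|e23 = -e2:
e1 coeff: -v2*b12 - v3*b13 = -(1)*(2) - (1)*(-4) = 2
e2 coeff: v1*b12 - v3*b23 = (4)*(2) - (1)*(-4) = 12
e3 coeff: v1*b13 + v2*b23 = (4)*(-4) + (1)*(-4) = -20
v _| B = 2*e1 + 12*e2 - 20*e3


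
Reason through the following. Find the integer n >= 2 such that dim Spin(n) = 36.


dim Spin(n) = dim so(n) = n(n-1)/2.
Solve n(n-1)/2 = 36, i.e. n^2 - n - 72 = 0.
Discriminant = 1 + 8*36 = 289
n = (1 + sqrt(289))/2 = (1 + 17)/2 = 9


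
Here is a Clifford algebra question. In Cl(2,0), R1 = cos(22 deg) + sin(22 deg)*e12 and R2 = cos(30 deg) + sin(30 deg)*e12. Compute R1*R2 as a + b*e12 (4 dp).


Same-plane rotors commute and their half-angles add:
R1*R2 = cos(a1 + a2) + sin(a1 + a2)*e12.
a1 + a2 = 22 + 30 = 52 deg
cos(52 deg) = 0.6157
sin(52 deg) = 0.7880
R1*R2 = 0.6157 + 0.7880*e12


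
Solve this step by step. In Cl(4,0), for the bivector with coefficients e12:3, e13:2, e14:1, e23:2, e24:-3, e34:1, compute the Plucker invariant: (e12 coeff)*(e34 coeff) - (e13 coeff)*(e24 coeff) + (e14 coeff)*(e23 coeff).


Plucker relation: af - be + cd
a*f = 3*1 = 3
b*e = 2*(-3) = -6
c*d = 1*2 = 2
af - be + cd = 3 - (-6) + 2
= 11


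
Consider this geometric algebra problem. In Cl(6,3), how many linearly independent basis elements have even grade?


Even subalgebra dimension = 2^(n-1)
n = 6 + 3 = 9
2^(9 - 1) = 2^8 = 256
Verification: sum of C(9,k) for even k = 1 + 36 + 126 + 84 + 9 = 256
Result = 256


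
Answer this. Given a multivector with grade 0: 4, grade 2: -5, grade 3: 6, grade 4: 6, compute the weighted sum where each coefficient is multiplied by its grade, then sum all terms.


Grade-weighted sum = sum of grade_k * coefficient_k
0*4 = 0
2*(-5) = -10
3*6 = 18
4*6 = 24
Total = 0 + (-10) + 18 + 24 = 32
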